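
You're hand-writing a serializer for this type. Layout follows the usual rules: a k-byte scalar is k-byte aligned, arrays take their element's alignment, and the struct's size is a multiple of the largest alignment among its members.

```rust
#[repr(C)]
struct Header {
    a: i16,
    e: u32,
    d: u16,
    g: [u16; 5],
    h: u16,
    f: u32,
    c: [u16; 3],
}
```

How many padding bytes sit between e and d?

0

0..2  a  (2B, 2-aligned)
2..4  -- padding (2B)
4..8  e  (4B, 4-aligned)
8..10  d  (2B, 2-aligned)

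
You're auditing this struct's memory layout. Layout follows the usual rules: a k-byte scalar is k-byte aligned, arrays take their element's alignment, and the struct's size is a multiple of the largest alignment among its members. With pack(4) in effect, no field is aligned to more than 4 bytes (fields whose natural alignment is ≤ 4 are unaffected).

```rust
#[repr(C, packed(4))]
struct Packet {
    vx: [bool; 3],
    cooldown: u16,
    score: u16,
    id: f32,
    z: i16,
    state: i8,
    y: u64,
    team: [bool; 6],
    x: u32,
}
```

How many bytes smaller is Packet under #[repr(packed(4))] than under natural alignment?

natural layout:
  @0: vx [3B, align 1] → 3
  +1 pad (align 2)
  @4: cooldown [2B, align 2] → 6
  @6: score [2B, align 2] → 8
  @8: id [4B, align 4] → 12
  @12: z [2B, align 2] → 14
  @14: state [1B, align 1] → 15
  +1 pad (align 8)
  @16: y [8B, align 8] → 24
  @24: team [6B, align 1] → 30
  +2 pad (align 4)
  @32: x [4B, align 4] → 36
  +4 tail pad (align 8)
  size 40, align 8
packed(4) layout:
  @0: vx [3B, align 1] → 3
  +1 pad (align 2)
  @4: cooldown [2B, align 2] → 6
  @6: score [2B, align 2] → 8
  @8: id [4B, align 4] → 12
  @12: z [2B, align 2] → 14
  @14: state [1B, align 1] → 15
  +1 pad (align 4)
  @16: y [8B, align 4] → 24
  @24: team [6B, align 1] → 30
  +2 pad (align 4)
  @32: x [4B, align 4] → 36
  size 36, align 4
40 − 36 = 4

4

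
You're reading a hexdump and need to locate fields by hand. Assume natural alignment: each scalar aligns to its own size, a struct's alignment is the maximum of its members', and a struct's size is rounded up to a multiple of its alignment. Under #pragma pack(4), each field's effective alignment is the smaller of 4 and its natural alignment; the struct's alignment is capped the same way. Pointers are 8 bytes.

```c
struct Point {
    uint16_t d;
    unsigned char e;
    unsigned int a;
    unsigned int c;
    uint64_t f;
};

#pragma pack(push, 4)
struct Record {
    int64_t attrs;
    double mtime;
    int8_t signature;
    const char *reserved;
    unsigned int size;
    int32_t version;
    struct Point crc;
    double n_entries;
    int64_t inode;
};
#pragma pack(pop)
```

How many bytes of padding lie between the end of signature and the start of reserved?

Point: 0..2  d  (2B, 2-aligned); 2..3  e  (1B, 1-aligned); 3..4  -- padding (1B); 4..8  a  (4B, 4-aligned); 8..12  c  (4B, 4-aligned); 12..16  -- padding (4B); 16..24  f  (8B, 8-aligned); sizeof = 24, alignof = 8
0..8  attrs  (8B, 4-aligned)
8..16  mtime  (8B, 4-aligned)
16..17  signature  (1B, 1-aligned)
17..20  -- padding (3B)
20..28  reserved  (8B, 4-aligned)

3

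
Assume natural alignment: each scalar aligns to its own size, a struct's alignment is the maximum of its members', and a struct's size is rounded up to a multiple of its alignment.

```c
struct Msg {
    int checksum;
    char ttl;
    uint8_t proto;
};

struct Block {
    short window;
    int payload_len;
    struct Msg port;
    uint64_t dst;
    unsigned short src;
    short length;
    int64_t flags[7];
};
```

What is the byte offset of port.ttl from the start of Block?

Msg: checksum at 0 (size 4, align 4) → ends 4; ttl at 4 (size 1, align 1) → ends 5; proto at 5 (size 1, align 1) → ends 6; tail pad 2 to reach multiple of 4; total 8 bytes, alignment 4
window at 0 (size 2, align 2) → ends 2
pad 2 to align 4 for payload_len
payload_len at 4 (size 4, align 4) → ends 8
port at 8 (size 8, align 4) → ends 16
within Msg: ttl at 4
8 + 4 = 12

12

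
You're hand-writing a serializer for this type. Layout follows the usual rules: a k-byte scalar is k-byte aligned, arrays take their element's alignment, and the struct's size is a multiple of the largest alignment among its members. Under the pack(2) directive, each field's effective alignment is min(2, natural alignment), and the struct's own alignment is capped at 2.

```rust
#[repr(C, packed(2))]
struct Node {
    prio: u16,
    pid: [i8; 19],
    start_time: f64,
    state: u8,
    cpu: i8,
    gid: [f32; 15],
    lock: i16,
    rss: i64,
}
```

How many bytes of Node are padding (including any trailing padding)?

1

prio at 0 (size 2, align 2) → ends 2
pid at 2 (size 19, align 1) → ends 21
pad 1 to align 2 for start_time
start_time at 22 (size 8, align 2) → ends 30
state at 30 (size 1, align 1) → ends 31
cpu at 31 (size 1, align 1) → ends 32
gid at 32 (size 60, align 2) → ends 92
lock at 92 (size 2, align 2) → ends 94
rss at 94 (size 8, align 2) → ends 102
total 102 bytes, alignment 2
data bytes 101, size 102 → padding 1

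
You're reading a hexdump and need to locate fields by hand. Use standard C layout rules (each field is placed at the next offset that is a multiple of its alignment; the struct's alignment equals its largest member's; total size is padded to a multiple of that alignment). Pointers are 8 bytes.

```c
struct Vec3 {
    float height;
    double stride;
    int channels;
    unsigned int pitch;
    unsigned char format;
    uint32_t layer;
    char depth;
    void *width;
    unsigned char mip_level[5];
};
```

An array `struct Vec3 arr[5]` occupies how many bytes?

height at 0 (size 4, align 4) → ends 4
pad 4 to align 8 for stride
stride at 8 (size 8, align 8) → ends 16
channels at 16 (size 4, align 4) → ends 20
pitch at 20 (size 4, align 4) → ends 24
format at 24 (size 1, align 1) → ends 25
pad 3 to align 4 for layer
layer at 28 (size 4, align 4) → ends 32
depth at 32 (size 1, align 1) → ends 33
pad 7 to align 8 for width
width at 40 (size 8, align 8) → ends 48
mip_level at 48 (size 5, align 1) → ends 53
tail pad 3 to reach multiple of 8
total 56 bytes, alignment 8
array of 5: 5 × 56 = 280

280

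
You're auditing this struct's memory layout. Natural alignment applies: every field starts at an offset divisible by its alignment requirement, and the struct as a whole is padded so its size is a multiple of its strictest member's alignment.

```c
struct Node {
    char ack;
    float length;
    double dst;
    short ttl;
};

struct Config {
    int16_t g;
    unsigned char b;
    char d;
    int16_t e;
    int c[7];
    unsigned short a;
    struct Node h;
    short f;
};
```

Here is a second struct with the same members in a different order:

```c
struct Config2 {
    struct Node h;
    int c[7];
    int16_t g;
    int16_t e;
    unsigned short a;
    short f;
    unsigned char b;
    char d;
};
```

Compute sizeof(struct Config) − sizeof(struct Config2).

Node: ack at 0 (size 1, align 1) → ends 1; pad 3 to align 4 for length; length at 4 (size 4, align 4) → ends 8; dst at 8 (size 8, align 8) → ends 16; ttl at 16 (size 2, align 2) → ends 18; tail pad 6 to reach multiple of 8; total 24 bytes, alignment 8
g at 0 (size 2, align 2) → ends 2
b at 2 (size 1, align 1) → ends 3
d at 3 (size 1, align 1) → ends 4
e at 4 (size 2, align 2) → ends 6
pad 2 to align 4 for c
c at 8 (size 28, align 4) → ends 36
a at 36 (size 2, align 2) → ends 38
pad 2 to align 8 for h
h at 40 (size 24, align 8) → ends 64
f at 64 (size 2, align 2) → ends 66
tail pad 6 to reach multiple of 8
total 72 bytes, alignment 8
— Config2 —
h at 0 (size 24, align 8) → ends 24
c at 24 (size 28, align 4) → ends 52
g at 52 (size 2, align 2) → ends 54
e at 54 (size 2, align 2) → ends 56
a at 56 (size 2, align 2) → ends 58
f at 58 (size 2, align 2) → ends 60
b at 60 (size 1, align 1) → ends 61
d at 61 (size 1, align 1) → ends 62
tail pad 2 to reach multiple of 8
total 64 bytes, alignment 8
72 − 64 = 8

8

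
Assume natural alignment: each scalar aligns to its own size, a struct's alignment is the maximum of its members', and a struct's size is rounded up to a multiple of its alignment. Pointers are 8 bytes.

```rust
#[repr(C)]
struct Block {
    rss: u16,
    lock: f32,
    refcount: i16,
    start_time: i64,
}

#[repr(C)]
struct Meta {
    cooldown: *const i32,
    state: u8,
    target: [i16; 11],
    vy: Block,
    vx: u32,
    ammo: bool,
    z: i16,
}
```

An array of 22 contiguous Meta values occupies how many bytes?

1408

Block: rss at 0 (size 2, align 2) → ends 2; pad 2 to align 4 for lock; lock at 4 (size 4, align 4) → ends 8; refcount at 8 (size 2, align 2) → ends 10; pad 6 to align 8 for start_time; start_time at 16 (size 8, align 8) → ends 24; total 24 bytes, alignment 8
cooldown at 0 (size 8, align 8) → ends 8
state at 8 (size 1, align 1) → ends 9
pad 1 to align 2 for target
target at 10 (size 22, align 2) → ends 32
vy at 32 (size 24, align 8) → ends 56
vx at 56 (size 4, align 4) → ends 60
ammo at 60 (size 1, align 1) → ends 61
pad 1 to align 2 for z
z at 62 (size 2, align 2) → ends 64
total 64 bytes, alignment 8
array of 22: 22 × 64 = 1408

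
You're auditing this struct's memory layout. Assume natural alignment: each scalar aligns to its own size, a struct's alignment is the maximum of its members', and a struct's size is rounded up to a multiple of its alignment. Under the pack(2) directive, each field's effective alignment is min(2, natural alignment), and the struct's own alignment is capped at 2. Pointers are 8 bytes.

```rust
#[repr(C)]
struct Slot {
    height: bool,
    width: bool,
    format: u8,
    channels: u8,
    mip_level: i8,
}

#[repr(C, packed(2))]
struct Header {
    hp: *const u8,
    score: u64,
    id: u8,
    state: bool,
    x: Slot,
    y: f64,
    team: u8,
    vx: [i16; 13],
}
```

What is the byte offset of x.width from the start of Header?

Slot: height at 0 (size 1, align 1) → ends 1; width at 1 (size 1, align 1) → ends 2; format at 2 (size 1, align 1) → ends 3; channels at 3 (size 1, align 1) → ends 4; mip_level at 4 (size 1, align 1) → ends 5; total 5 bytes, alignment 1
hp at 0 (size 8, align 2) → ends 8
score at 8 (size 8, align 2) → ends 16
id at 16 (size 1, align 1) → ends 17
state at 17 (size 1, align 1) → ends 18
x at 18 (size 5, align 1) → ends 23
within Slot: width at 1
18 + 1 = 19

19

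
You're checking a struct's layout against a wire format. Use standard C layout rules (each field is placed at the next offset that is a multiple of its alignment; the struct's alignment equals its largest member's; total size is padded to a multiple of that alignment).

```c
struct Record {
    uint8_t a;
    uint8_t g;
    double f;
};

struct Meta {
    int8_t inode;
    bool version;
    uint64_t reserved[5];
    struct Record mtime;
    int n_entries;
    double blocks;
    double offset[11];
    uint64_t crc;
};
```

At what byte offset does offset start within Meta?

Record: 0..1  a  (1B, 1-aligned); 1..2  g  (1B, 1-aligned); 2..8  -- padding (6B); 8..16  f  (8B, 8-aligned); sizeof = 16, alignof = 8
0..1  inode  (1B, 1-aligned)
1..2  version  (1B, 1-aligned)
2..8  -- padding (6B)
8..48  reserved  (40B, 8-aligned)
48..64  mtime  (16B, 8-aligned)
64..68  n_entries  (4B, 4-aligned)
68..72  -- padding (4B)
72..80  blocks  (8B, 8-aligned)
80..168  offset  (88B, 8-aligned)

80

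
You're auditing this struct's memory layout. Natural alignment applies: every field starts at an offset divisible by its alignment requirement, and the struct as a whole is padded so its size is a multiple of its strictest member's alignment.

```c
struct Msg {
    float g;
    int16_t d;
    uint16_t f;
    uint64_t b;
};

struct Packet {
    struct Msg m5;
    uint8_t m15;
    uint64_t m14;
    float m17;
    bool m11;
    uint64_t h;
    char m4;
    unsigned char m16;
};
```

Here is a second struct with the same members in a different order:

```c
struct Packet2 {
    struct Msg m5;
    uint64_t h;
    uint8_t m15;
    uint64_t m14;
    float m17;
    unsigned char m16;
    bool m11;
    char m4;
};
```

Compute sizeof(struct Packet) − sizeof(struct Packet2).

Msg: 0..4  g  (4B, 4-aligned); 4..6  d  (2B, 2-aligned); 6..8  f  (2B, 2-aligned); 8..16  b  (8B, 8-aligned); sizeof = 16, alignof = 8
0..16  m5  (16B, 8-aligned)
16..17  m15  (1B, 1-aligned)
17..24  -- padding (7B)
24..32  m14  (8B, 8-aligned)
32..36  m17  (4B, 4-aligned)
36..37  m11  (1B, 1-aligned)
37..40  -- padding (3B)
40..48  h  (8B, 8-aligned)
48..49  m4  (1B, 1-aligned)
49..50  m16  (1B, 1-aligned)
50..56  -- tail padding (6B)
sizeof = 56, alignof = 8
— Packet2 —
0..16  m5  (16B, 8-aligned)
16..24  h  (8B, 8-aligned)
24..25  m15  (1B, 1-aligned)
25..32  -- padding (7B)
32..40  m14  (8B, 8-aligned)
40..44  m17  (4B, 4-aligned)
44..45  m16  (1B, 1-aligned)
45..46  m11  (1B, 1-aligned)
46..47  m4  (1B, 1-aligned)
47..48  -- tail padding (1B)
sizeof = 48, alignof = 8
56 − 48 = 8

8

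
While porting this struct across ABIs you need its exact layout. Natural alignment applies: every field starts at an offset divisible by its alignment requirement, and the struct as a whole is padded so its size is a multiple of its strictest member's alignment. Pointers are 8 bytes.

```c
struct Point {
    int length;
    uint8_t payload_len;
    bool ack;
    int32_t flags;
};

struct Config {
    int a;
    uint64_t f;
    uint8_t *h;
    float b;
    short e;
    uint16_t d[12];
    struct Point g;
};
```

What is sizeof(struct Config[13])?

Point: length at 0 (size 4, align 4) → ends 4; payload_len at 4 (size 1, align 1) → ends 5; ack at 5 (size 1, align 1) → ends 6; pad 2 to align 4 for flags; flags at 8 (size 4, align 4) → ends 12; total 12 bytes, alignment 4
a at 0 (size 4, align 4) → ends 4
pad 4 to align 8 for f
f at 8 (size 8, align 8) → ends 16
h at 16 (size 8, align 8) → ends 24
b at 24 (size 4, align 4) → ends 28
e at 28 (size 2, align 2) → ends 30
d at 30 (size 24, align 2) → ends 54
pad 2 to align 4 for g
g at 56 (size 12, align 4) → ends 68
tail pad 4 to reach multiple of 8
total 72 bytes, alignment 8
array of 13: 13 × 72 = 936

936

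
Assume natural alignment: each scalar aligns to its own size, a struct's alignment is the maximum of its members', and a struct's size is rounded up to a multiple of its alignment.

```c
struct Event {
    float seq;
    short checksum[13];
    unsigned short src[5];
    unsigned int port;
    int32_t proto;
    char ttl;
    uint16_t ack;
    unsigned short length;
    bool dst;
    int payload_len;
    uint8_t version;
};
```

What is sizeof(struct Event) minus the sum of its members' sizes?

0..4  seq  (4B, 4-aligned)
4..30  checksum  (26B, 2-aligned)
30..40  src  (10B, 2-aligned)
40..44  port  (4B, 4-aligned)
44..48  proto  (4B, 4-aligned)
48..49  ttl  (1B, 1-aligned)
49..50  -- padding (1B)
50..52  ack  (2B, 2-aligned)
52..54  length  (2B, 2-aligned)
54..55  dst  (1B, 1-aligned)
55..56  -- padding (1B)
56..60  payload_len  (4B, 4-aligned)
60..61  version  (1B, 1-aligned)
61..64  -- tail padding (3B)
sizeof = 64, alignof = 4
data bytes 59, size 64 → padding 5

5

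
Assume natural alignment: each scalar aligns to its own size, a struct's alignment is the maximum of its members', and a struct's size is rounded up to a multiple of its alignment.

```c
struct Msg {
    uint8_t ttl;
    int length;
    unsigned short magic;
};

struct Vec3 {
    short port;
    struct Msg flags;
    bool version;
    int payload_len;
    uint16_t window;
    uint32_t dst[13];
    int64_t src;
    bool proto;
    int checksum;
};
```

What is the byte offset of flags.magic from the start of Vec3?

Msg: 0..1  ttl  (1B, 1-aligned); 1..4  -- padding (3B); 4..8  length  (4B, 4-aligned); 8..10  magic  (2B, 2-aligned); 10..12  -- tail padding (2B); sizeof = 12, alignof = 4
0..2  port  (2B, 2-aligned)
2..4  -- padding (2B)
4..16  flags  (12B, 4-aligned)
within Msg: magic at 8
4 + 8 = 12

12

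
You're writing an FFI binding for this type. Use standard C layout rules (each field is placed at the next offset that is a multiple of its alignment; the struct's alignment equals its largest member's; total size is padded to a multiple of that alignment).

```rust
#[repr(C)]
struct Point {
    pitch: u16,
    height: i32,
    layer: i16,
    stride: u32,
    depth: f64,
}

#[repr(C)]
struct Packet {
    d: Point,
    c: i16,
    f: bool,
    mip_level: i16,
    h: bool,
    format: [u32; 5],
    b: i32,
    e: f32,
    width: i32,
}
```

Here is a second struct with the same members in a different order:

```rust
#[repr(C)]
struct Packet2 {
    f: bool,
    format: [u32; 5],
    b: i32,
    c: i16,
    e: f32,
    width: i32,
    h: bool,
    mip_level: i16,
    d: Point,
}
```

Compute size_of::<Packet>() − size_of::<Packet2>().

-8

Point: pitch at 0 (size 2, align 2) → ends 2; pad 2 to align 4 for height; height at 4 (size 4, align 4) → ends 8; layer at 8 (size 2, align 2) → ends 10; pad 2 to align 4 for stride; stride at 12 (size 4, align 4) → ends 16; depth at 16 (size 8, align 8) → ends 24; total 24 bytes, alignment 8
d at 0 (size 24, align 8) → ends 24
c at 24 (size 2, align 2) → ends 26
f at 26 (size 1, align 1) → ends 27
pad 1 to align 2 for mip_level
mip_level at 28 (size 2, align 2) → ends 30
h at 30 (size 1, align 1) → ends 31
pad 1 to align 4 for format
format at 32 (size 20, align 4) → ends 52
b at 52 (size 4, align 4) → ends 56
e at 56 (size 4, align 4) → ends 60
width at 60 (size 4, align 4) → ends 64
total 64 bytes, alignment 8
— Packet2 —
f at 0 (size 1, align 1) → ends 1
pad 3 to align 4 for format
format at 4 (size 20, align 4) → ends 24
b at 24 (size 4, align 4) → ends 28
c at 28 (size 2, align 2) → ends 30
pad 2 to align 4 for e
e at 32 (size 4, align 4) → ends 36
width at 36 (size 4, align 4) → ends 40
h at 40 (size 1, align 1) → ends 41
pad 1 to align 2 for mip_level
mip_level at 42 (size 2, align 2) → ends 44
pad 4 to align 8 for d
d at 48 (size 24, align 8) → ends 72
total 72 bytes, alignment 8
64 − 72 = -8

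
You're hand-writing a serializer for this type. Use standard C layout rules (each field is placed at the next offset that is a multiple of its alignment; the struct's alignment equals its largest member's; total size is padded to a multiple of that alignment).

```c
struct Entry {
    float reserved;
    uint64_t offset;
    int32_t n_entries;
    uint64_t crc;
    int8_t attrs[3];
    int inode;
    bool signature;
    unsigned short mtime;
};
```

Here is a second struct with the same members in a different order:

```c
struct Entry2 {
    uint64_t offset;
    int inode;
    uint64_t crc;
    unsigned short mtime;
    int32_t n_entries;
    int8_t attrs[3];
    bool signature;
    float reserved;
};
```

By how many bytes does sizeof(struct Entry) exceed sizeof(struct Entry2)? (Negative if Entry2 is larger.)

@0: reserved [4B, align 4] → 4
+4 pad (align 8)
@8: offset [8B, align 8] → 16
@16: n_entries [4B, align 4] → 20
+4 pad (align 8)
@24: crc [8B, align 8] → 32
@32: attrs [3B, align 1] → 35
+1 pad (align 4)
@36: inode [4B, align 4] → 40
@40: signature [1B, align 1] → 41
+1 pad (align 2)
@42: mtime [2B, align 2] → 44
+4 tail pad (align 8)
size 48, align 8
— Entry2 —
@0: offset [8B, align 8] → 8
@8: inode [4B, align 4] → 12
+4 pad (align 8)
@16: crc [8B, align 8] → 24
@24: mtime [2B, align 2] → 26
+2 pad (align 4)
@28: n_entries [4B, align 4] → 32
@32: attrs [3B, align 1] → 35
@35: signature [1B, align 1] → 36
@36: reserved [4B, align 4] → 40
size 40, align 8
48 − 40 = 8

8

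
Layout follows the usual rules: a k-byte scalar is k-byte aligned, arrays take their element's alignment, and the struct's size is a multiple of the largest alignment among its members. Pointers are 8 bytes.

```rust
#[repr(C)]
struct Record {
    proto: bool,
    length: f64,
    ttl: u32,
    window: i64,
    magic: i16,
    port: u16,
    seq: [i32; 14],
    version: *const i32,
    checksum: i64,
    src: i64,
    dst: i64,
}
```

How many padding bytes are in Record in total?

proto at 0 (size 1, align 1) → ends 1
pad 7 to align 8 for length
length at 8 (size 8, align 8) → ends 16
ttl at 16 (size 4, align 4) → ends 20
pad 4 to align 8 for window
window at 24 (size 8, align 8) → ends 32
magic at 32 (size 2, align 2) → ends 34
port at 34 (size 2, align 2) → ends 36
seq at 36 (size 56, align 4) → ends 92
pad 4 to align 8 for version
version at 96 (size 8, align 8) → ends 104
checksum at 104 (size 8, align 8) → ends 112
src at 112 (size 8, align 8) → ends 120
dst at 120 (size 8, align 8) → ends 128
total 128 bytes, alignment 8
data bytes 113, size 128 → padding 15

15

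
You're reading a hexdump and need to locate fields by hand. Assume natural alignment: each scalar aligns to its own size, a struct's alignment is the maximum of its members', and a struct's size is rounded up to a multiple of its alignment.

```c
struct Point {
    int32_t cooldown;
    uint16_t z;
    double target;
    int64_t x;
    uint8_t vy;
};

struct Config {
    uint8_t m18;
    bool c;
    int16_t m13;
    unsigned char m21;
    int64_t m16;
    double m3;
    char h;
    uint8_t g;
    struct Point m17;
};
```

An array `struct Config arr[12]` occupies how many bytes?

768

Point: cooldown at 0 (size 4, align 4) → ends 4; z at 4 (size 2, align 2) → ends 6; pad 2 to align 8 for target; target at 8 (size 8, align 8) → ends 16; x at 16 (size 8, align 8) → ends 24; vy at 24 (size 1, align 1) → ends 25; tail pad 7 to reach multiple of 8; total 32 bytes, alignment 8
m18 at 0 (size 1, align 1) → ends 1
c at 1 (size 1, align 1) → ends 2
m13 at 2 (size 2, align 2) → ends 4
m21 at 4 (size 1, align 1) → ends 5
pad 3 to align 8 for m16
m16 at 8 (size 8, align 8) → ends 16
m3 at 16 (size 8, align 8) → ends 24
h at 24 (size 1, align 1) → ends 25
g at 25 (size 1, align 1) → ends 26
pad 6 to align 8 for m17
m17 at 32 (size 32, align 8) → ends 64
total 64 bytes, alignment 8
array of 12: 12 × 64 = 768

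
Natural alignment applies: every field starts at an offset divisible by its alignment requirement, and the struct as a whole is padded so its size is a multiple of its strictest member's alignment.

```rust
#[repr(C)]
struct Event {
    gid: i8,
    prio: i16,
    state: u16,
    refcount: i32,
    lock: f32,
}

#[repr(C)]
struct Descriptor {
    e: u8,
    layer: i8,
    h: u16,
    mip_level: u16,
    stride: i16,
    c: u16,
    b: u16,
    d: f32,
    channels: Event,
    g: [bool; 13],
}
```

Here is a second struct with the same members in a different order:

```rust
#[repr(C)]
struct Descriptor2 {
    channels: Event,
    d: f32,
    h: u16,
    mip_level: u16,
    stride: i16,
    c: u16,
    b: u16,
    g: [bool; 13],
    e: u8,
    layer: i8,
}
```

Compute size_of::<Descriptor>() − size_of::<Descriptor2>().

0

Event: 0..1  gid  (1B, 1-aligned); 1..2  -- padding (1B); 2..4  prio  (2B, 2-aligned); 4..6  state  (2B, 2-aligned); 6..8  -- padding (2B); 8..12  refcount  (4B, 4-aligned); 12..16  lock  (4B, 4-aligned); sizeof = 16, alignof = 4
0..1  e  (1B, 1-aligned)
1..2  layer  (1B, 1-aligned)
2..4  h  (2B, 2-aligned)
4..6  mip_level  (2B, 2-aligned)
6..8  stride  (2B, 2-aligned)
8..10  c  (2B, 2-aligned)
10..12  b  (2B, 2-aligned)
12..16  d  (4B, 4-aligned)
16..32  channels  (16B, 4-aligned)
32..45  g  (13B, 1-aligned)
45..48  -- tail padding (3B)
sizeof = 48, alignof = 4
— Descriptor2 —
0..16  channels  (16B, 4-aligned)
16..20  d  (4B, 4-aligned)
20..22  h  (2B, 2-aligned)
22..24  mip_level  (2B, 2-aligned)
24..26  stride  (2B, 2-aligned)
26..28  c  (2B, 2-aligned)
28..30  b  (2B, 2-aligned)
30..43  g  (13B, 1-aligned)
43..44  e  (1B, 1-aligned)
44..45  layer  (1B, 1-aligned)
45..48  -- tail padding (3B)
sizeof = 48, alignof = 4
48 − 48 = 0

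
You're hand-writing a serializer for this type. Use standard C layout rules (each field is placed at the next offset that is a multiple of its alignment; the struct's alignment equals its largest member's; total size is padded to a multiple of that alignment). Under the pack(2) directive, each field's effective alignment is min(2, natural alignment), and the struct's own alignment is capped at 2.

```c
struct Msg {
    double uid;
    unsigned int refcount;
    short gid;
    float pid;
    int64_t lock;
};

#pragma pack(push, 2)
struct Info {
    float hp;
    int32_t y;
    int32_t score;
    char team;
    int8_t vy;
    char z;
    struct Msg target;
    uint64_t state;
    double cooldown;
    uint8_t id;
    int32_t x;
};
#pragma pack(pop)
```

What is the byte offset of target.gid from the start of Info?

Msg: 0..8  uid  (8B, 8-aligned); 8..12  refcount  (4B, 4-aligned); 12..14  gid  (2B, 2-aligned); 14..16  -- padding (2B); 16..20  pid  (4B, 4-aligned); 20..24  -- padding (4B); 24..32  lock  (8B, 8-aligned); sizeof = 32, alignof = 8
0..4  hp  (4B, 2-aligned)
4..8  y  (4B, 2-aligned)
8..12  score  (4B, 2-aligned)
12..13  team  (1B, 1-aligned)
13..14  vy  (1B, 1-aligned)
14..15  z  (1B, 1-aligned)
15..16  -- padding (1B)
16..48  target  (32B, 2-aligned)
within Msg: gid at 12
16 + 12 = 28

28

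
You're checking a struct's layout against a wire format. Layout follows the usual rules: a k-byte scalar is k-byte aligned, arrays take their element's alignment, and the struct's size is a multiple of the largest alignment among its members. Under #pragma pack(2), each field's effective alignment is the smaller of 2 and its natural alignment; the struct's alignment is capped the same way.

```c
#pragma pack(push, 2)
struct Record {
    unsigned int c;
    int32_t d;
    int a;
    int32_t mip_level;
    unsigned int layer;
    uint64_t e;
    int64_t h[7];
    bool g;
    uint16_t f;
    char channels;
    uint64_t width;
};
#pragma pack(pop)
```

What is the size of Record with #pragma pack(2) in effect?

0..4  c  (4B, 2-aligned)
4..8  d  (4B, 2-aligned)
8..12  a  (4B, 2-aligned)
12..16  mip_level  (4B, 2-aligned)
16..20  layer  (4B, 2-aligned)
20..28  e  (8B, 2-aligned)
28..84  h  (56B, 2-aligned)
84..85  g  (1B, 1-aligned)
85..86  -- padding (1B)
86..88  f  (2B, 2-aligned)
88..89  channels  (1B, 1-aligned)
89..90  -- padding (1B)
90..98  width  (8B, 2-aligned)
sizeof = 98, alignof = 2

98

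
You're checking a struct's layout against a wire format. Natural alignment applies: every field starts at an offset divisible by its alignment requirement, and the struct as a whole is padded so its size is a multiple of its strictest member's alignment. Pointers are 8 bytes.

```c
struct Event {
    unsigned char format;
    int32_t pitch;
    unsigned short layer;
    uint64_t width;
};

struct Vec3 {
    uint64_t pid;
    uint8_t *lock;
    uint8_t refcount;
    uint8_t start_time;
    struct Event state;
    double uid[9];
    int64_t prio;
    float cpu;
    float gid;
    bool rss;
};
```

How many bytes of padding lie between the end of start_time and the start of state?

Event: 0..1  format  (1B, 1-aligned); 1..4  -- padding (3B); 4..8  pitch  (4B, 4-aligned); 8..10  layer  (2B, 2-aligned); 10..16  -- padding (6B); 16..24  width  (8B, 8-aligned); sizeof = 24, alignof = 8
0..8  pid  (8B, 8-aligned)
8..16  lock  (8B, 8-aligned)
16..17  refcount  (1B, 1-aligned)
17..18  start_time  (1B, 1-aligned)
18..24  -- padding (6B)
24..48  state  (24B, 8-aligned)

6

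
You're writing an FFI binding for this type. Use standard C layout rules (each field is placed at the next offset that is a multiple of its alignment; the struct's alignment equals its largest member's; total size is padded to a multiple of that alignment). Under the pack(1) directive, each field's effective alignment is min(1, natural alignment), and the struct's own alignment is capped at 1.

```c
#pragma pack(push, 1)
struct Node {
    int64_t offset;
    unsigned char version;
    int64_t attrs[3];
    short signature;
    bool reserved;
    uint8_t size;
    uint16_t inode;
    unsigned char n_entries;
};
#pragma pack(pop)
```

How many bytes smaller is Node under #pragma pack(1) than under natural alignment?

8

natural layout:
  @0: offset [8B, align 8] → 8
  @8: version [1B, align 1] → 9
  +7 pad (align 8)
  @16: attrs [24B, align 8] → 40
  @40: signature [2B, align 2] → 42
  @42: reserved [1B, align 1] → 43
  @43: size [1B, align 1] → 44
  @44: inode [2B, align 2] → 46
  @46: n_entries [1B, align 1] → 47
  +1 tail pad (align 8)
  size 48, align 8
packed(1) layout:
  @0: offset [8B, align 1] → 8
  @8: version [1B, align 1] → 9
  @9: attrs [24B, align 1] → 33
  @33: signature [2B, align 1] → 35
  @35: reserved [1B, align 1] → 36
  @36: size [1B, align 1] → 37
  @37: inode [2B, align 1] → 39
  @39: n_entries [1B, align 1] → 40
  size 40, align 1
48 − 40 = 8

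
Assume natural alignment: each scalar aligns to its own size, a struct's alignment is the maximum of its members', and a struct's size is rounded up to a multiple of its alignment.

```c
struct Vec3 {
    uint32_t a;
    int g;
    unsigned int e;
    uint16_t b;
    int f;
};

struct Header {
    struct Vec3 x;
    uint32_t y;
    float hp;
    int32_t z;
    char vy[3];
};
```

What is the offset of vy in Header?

Vec3: @0: a [4B, align 4] → 4; @4: g [4B, align 4] → 8; @8: e [4B, align 4] → 12; @12: b [2B, align 2] → 14; +2 pad (align 4); @16: f [4B, align 4] → 20; size 20, align 4
@0: x [20B, align 4] → 20
@20: y [4B, align 4] → 24
@24: hp [4B, align 4] → 28
@28: z [4B, align 4] → 32
@32: vy [3B, align 1] → 35

32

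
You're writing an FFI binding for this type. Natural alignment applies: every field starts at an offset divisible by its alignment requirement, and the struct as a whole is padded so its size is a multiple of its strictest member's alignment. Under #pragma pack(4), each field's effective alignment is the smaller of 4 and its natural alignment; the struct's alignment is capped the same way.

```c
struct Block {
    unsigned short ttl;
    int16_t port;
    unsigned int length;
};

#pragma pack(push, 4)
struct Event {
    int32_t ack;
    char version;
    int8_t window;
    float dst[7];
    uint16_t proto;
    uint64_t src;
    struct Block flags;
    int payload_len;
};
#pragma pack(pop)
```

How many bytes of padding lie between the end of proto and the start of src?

2

Block: ttl at 0 (size 2, align 2) → ends 2; port at 2 (size 2, align 2) → ends 4; length at 4 (size 4, align 4) → ends 8; total 8 bytes, alignment 4
ack at 0 (size 4, align 4) → ends 4
version at 4 (size 1, align 1) → ends 5
window at 5 (size 1, align 1) → ends 6
pad 2 to align 4 for dst
dst at 8 (size 28, align 4) → ends 36
proto at 36 (size 2, align 2) → ends 38
pad 2 to align 4 for src
src at 40 (size 8, align 4) → ends 48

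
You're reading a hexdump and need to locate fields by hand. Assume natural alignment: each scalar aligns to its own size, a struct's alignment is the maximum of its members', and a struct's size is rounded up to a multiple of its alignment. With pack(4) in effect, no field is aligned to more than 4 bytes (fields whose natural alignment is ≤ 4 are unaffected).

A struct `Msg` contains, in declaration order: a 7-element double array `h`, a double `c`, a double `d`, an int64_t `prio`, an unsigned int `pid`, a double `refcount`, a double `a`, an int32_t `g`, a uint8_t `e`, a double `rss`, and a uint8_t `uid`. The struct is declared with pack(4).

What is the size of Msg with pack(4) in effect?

120

h at 0 (size 56, align 4) → ends 56
c at 56 (size 8, align 4) → ends 64
d at 64 (size 8, align 4) → ends 72
prio at 72 (size 8, align 4) → ends 80
pid at 80 (size 4, align 4) → ends 84
refcount at 84 (size 8, align 4) → ends 92
a at 92 (size 8, align 4) → ends 100
g at 100 (size 4, align 4) → ends 104
e at 104 (size 1, align 1) → ends 105
pad 3 to align 4 for rss
rss at 108 (size 8, align 4) → ends 116
uid at 116 (size 1, align 1) → ends 117
tail pad 3 to reach multiple of 4
total 120 bytes, alignment 4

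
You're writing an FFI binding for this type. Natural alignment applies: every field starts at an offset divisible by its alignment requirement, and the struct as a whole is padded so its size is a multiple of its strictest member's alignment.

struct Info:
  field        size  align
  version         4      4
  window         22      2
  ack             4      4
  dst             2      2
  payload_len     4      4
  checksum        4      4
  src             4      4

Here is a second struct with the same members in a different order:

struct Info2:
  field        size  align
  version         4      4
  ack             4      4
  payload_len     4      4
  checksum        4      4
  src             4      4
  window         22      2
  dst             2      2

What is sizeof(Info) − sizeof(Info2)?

4

@0: version [4B, align 4] → 4
@4: window [22B, align 2] → 26
+2 pad (align 4)
@28: ack [4B, align 4] → 32
@32: dst [2B, align 2] → 34
+2 pad (align 4)
@36: payload_len [4B, align 4] → 40
@40: checksum [4B, align 4] → 44
@44: src [4B, align 4] → 48
size 48, align 4
— Info2 —
@0: version [4B, align 4] → 4
@4: ack [4B, align 4] → 8
@8: payload_len [4B, align 4] → 12
@12: checksum [4B, align 4] → 16
@16: src [4B, align 4] → 20
@20: window [22B, align 2] → 42
@42: dst [2B, align 2] → 44
size 44, align 4
48 − 44 = 4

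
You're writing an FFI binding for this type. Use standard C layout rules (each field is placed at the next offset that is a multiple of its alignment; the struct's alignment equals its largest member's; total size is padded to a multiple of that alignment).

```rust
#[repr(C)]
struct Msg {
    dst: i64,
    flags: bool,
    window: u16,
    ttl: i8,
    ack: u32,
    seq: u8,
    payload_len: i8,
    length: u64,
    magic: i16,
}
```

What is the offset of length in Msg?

dst at 0 (size 8, align 8) → ends 8
flags at 8 (size 1, align 1) → ends 9
pad 1 to align 2 for window
window at 10 (size 2, align 2) → ends 12
ttl at 12 (size 1, align 1) → ends 13
pad 3 to align 4 for ack
ack at 16 (size 4, align 4) → ends 20
seq at 20 (size 1, align 1) → ends 21
payload_len at 21 (size 1, align 1) → ends 22
pad 2 to align 8 for length
length at 24 (size 8, align 8) → ends 32

24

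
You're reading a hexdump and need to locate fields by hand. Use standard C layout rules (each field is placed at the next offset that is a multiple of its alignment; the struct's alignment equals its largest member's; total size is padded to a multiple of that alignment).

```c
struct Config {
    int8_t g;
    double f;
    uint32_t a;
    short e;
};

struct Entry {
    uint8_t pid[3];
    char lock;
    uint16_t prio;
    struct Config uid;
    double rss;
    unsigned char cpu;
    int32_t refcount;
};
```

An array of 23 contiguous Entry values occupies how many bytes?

Config: 0..1  g  (1B, 1-aligned); 1..8  -- padding (7B); 8..16  f  (8B, 8-aligned); 16..20  a  (4B, 4-aligned); 20..22  e  (2B, 2-aligned); 22..24  -- tail padding (2B); sizeof = 24, alignof = 8
0..3  pid  (3B, 1-aligned)
3..4  lock  (1B, 1-aligned)
4..6  prio  (2B, 2-aligned)
6..8  -- padding (2B)
8..32  uid  (24B, 8-aligned)
32..40  rss  (8B, 8-aligned)
40..41  cpu  (1B, 1-aligned)
41..44  -- padding (3B)
44..48  refcount  (4B, 4-aligned)
sizeof = 48, alignof = 8
array of 23: 23 × 48 = 1104

1104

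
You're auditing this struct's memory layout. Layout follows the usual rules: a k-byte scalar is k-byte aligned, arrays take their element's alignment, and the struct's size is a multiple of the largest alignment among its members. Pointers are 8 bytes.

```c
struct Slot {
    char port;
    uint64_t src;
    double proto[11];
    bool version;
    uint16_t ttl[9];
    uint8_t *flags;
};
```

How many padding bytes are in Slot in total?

0..1  port  (1B, 1-aligned)
1..8  -- padding (7B)
8..16  src  (8B, 8-aligned)
16..104  proto  (88B, 8-aligned)
104..105  version  (1B, 1-aligned)
105..106  -- padding (1B)
106..124  ttl  (18B, 2-aligned)
124..128  -- padding (4B)
128..136  flags  (8B, 8-aligned)
sizeof = 136, alignof = 8
data bytes 124, size 136 → padding 12

12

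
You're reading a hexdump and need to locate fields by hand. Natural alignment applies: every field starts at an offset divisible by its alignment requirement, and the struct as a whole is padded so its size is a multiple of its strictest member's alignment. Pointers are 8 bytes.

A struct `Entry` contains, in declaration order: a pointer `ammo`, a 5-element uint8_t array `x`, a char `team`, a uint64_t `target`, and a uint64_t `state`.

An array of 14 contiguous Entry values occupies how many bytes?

448

ammo at 0 (size 8, align 8) → ends 8
x at 8 (size 5, align 1) → ends 13
team at 13 (size 1, align 1) → ends 14
pad 2 to align 8 for target
target at 16 (size 8, align 8) → ends 24
state at 24 (size 8, align 8) → ends 32
total 32 bytes, alignment 8
array of 14: 14 × 32 = 448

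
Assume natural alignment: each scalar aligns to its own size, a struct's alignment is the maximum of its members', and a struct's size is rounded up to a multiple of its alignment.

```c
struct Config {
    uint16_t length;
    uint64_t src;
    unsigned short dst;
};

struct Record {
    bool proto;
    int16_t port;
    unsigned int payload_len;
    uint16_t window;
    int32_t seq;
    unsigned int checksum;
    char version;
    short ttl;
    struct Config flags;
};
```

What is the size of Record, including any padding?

Config: 0..2  length  (2B, 2-aligned); 2..8  -- padding (6B); 8..16  src  (8B, 8-aligned); 16..18  dst  (2B, 2-aligned); 18..24  -- tail padding (6B); sizeof = 24, alignof = 8
0..1  proto  (1B, 1-aligned)
1..2  -- padding (1B)
2..4  port  (2B, 2-aligned)
4..8  payload_len  (4B, 4-aligned)
8..10  window  (2B, 2-aligned)
10..12  -- padding (2B)
12..16  seq  (4B, 4-aligned)
16..20  checksum  (4B, 4-aligned)
20..21  version  (1B, 1-aligned)
21..22  -- padding (1B)
22..24  ttl  (2B, 2-aligned)
24..48  flags  (24B, 8-aligned)
sizeof = 48, alignof = 8

48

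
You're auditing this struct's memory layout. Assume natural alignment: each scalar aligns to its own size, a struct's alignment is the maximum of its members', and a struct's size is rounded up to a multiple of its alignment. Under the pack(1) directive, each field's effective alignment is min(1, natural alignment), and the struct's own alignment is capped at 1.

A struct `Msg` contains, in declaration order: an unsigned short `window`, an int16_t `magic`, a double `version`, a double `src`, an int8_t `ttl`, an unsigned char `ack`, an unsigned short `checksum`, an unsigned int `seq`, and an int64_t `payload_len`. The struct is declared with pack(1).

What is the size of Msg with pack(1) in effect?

36

0..2  window  (2B, 1-aligned)
2..4  magic  (2B, 1-aligned)
4..12  version  (8B, 1-aligned)
12..20  src  (8B, 1-aligned)
20..21  ttl  (1B, 1-aligned)
21..22  ack  (1B, 1-aligned)
22..24  checksum  (2B, 1-aligned)
24..28  seq  (4B, 1-aligned)
28..36  payload_len  (8B, 1-aligned)
sizeof = 36, alignof = 1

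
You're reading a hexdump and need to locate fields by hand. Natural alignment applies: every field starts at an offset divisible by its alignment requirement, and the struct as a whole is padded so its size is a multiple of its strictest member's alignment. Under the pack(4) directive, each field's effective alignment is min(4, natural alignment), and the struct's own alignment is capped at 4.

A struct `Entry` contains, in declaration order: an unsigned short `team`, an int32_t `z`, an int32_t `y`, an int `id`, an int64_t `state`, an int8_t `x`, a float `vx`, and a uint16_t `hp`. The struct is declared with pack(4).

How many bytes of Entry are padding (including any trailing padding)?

7

team at 0 (size 2, align 2) → ends 2
pad 2 to align 4 for z
z at 4 (size 4, align 4) → ends 8
y at 8 (size 4, align 4) → ends 12
id at 12 (size 4, align 4) → ends 16
state at 16 (size 8, align 4) → ends 24
x at 24 (size 1, align 1) → ends 25
pad 3 to align 4 for vx
vx at 28 (size 4, align 4) → ends 32
hp at 32 (size 2, align 2) → ends 34
tail pad 2 to reach multiple of 4
total 36 bytes, alignment 4
data bytes 29, size 36 → padding 7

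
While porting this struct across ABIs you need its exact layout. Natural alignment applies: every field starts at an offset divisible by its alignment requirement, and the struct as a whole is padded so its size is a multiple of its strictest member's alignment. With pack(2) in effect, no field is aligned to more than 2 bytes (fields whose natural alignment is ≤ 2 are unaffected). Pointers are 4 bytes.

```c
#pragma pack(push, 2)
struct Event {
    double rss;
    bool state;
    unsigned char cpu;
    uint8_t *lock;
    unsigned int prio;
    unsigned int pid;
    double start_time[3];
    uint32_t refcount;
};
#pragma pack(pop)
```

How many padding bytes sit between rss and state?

0

rss at 0 (size 8, align 2) → ends 8
state at 8 (size 1, align 1) → ends 9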